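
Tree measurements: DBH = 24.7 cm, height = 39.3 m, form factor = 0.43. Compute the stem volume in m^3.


Formula: V = pi * (DBH/200)^2 * H * ff
Radius = DBH/200 = 24.7/200 = 0.1235 m
Radius^2 = 0.1235^2 = 0.01525225 m^2
V = pi * 0.01525225 * 39.3 * 0.43
V = 0.81 m^3

0.81


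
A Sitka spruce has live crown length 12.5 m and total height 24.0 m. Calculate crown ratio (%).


Formula: Crown Ratio = (Crown Length / Total Height) * 100
CR = (12.5 m / 24.0 m) * 100
CR = 0.5208 * 100 = 52.1%

52.1


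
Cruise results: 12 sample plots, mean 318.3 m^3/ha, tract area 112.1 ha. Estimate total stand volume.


Formula: Total Volume = Mean Volume per ha * Total Area
Total Volume = 318.3 m^3/ha * 112.1 ha
Total Volume = 35681 m^3

35681


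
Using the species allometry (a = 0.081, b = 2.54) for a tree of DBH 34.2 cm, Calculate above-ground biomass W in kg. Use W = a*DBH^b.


Formula: W = a * DBH^b  (allometric power law)
DBH^b = 34.2^2.54 = 7878.1874
W = 0.081 * 7878.1874 = 638.1 kg

638.1


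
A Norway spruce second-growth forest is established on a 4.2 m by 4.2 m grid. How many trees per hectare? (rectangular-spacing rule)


Formula: TPH = 10000 m^2/ha / (spacing_x * spacing_y)
Area per tree = 4.2 m * 4.2 m = 17.64 m^2
TPH = 10000 / 17.64 = 567 trees/ha

567


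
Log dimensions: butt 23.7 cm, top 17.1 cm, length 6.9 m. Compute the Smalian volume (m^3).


Smalian: V = (A1 + A2)/2 * L,  A = pi*(D/200)^2
A1 = pi*(23.7/200)^2 = 0.044115 m^2
A2 = pi*(17.1/200)^2 = 0.022966 m^2
V = (0.044115+0.022966)/2*6.9 = 0.2314 m^3

0.2314


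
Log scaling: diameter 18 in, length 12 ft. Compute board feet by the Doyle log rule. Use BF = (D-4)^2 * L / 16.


Doyle: BF = (D - 4)^2 * L / 16
Adjusted diameter = 18 - 4 = 14 in
(D-4)^2 = 14^2 = 196
BF = 196 * 12 / 16 = 147 BF

147


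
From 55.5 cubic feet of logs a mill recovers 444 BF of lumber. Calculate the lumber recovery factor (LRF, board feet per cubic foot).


Formula: LRF = Lumber Output (BF) / Log Input (ft^3)
LRF = 444 BF / 55.5 ft^3
LRF = 8.0 BF/ft^3

8.0


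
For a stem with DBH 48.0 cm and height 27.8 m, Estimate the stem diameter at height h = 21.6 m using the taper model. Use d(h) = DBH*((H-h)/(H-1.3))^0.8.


Taper: d(h) = DBH * ((H - h) / (H - 1.3))^0.8
Numerator = H - h = 27.8 - 21.6 = 6.2 m
Denominator = H - 1.3 = 27.8 - 1.3 = 26.5 m
Ratio = 6.2 / 26.5 = 0.23396
d = 48.0 * 0.23396^0.8 = 15.0 cm

15.0


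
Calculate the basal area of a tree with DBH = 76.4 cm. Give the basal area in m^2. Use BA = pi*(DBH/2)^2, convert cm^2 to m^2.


Formula: BA = pi * (DBH/2)^2 / 10000  (cm^2 to m^2)
Radius = DBH/2 = 76.4/2 = 38.2 cm
BA = pi * 38.2^2 / 10000
   = 4584.3377 cm^2 / 10000
   = 0.4584 m^2

0.4584


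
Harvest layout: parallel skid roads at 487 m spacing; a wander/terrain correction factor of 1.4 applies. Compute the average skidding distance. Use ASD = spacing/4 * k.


Formula: ASD = (spacing / 4) * correction
Uncorrected distance = spacing / 4 = 487 / 4 = 121.75 m
ASD = 121.75 * 1.4 = 170 m

170


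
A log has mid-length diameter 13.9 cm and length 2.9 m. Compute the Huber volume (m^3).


Huber: V = Am * L,  Am = pi*(Dm/200)^2
Am = pi*(13.9/200)^2 = 0.015175 m^2
V = 0.015175*2.9 = 0.044 m^3

0.044


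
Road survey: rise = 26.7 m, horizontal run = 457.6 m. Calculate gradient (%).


Formula: Gradient = rise / run * 100
Gradient = 26.7 / 457.6 * 100 = 5.8%

5.8


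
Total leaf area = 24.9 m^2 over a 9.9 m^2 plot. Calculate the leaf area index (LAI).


Formula: LAI = total leaf area / ground area  (dimensionless)
LAI = 24.9 m^2 / 9.9 m^2
LAI = 2.52

2.52


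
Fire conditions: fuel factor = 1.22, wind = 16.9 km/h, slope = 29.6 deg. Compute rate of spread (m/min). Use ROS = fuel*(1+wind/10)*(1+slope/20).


Formula: ROS = fuel * (1 + wind/10) * (1 + slope/20)
Wind factor = 1 + 16.9/10 = 2.69
Slope factor = 1 + 29.6/20 = 2.48
ROS = 1.22 * 2.69 * 2.48 = 8.14 m/min

8.14


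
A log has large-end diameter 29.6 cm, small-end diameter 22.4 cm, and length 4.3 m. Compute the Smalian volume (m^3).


Smalian: V = (A1 + A2)/2 * L,  A = pi*(D/200)^2
A1 = pi*(29.6/200)^2 = 0.068813 m^2
A2 = pi*(22.4/200)^2 = 0.039408 m^2
V = (0.068813+0.039408)/2*4.3 = 0.2327 m^3

0.2327


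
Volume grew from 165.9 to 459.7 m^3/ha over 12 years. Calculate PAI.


Formula: PAI = (V_T2 - V_T1) / (T2 - T1)
Volume increment = 459.7 - 165.9 = 293.8 m^3/ha
PAI = 293.8 / 12 = 24.48 m^3/ha/year

24.48


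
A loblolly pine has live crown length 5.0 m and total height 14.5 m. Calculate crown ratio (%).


Formula: Crown Ratio = (Crown Length / Total Height) * 100
CR = (5.0 m / 14.5 m) * 100
CR = 0.3448 * 100 = 34.5%

34.5


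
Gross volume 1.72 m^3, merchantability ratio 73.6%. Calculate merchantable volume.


Formula: MV = V_total * (merchantable_pct / 100)
Merchantable fraction = 73.6% / 100 = 0.736
MV = 1.72 m^3 * 0.736 = 1.266 m^3

1.266


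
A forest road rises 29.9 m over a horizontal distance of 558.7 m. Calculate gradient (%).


Formula: Gradient = rise / run * 100
Gradient = 29.9 / 558.7 * 100 = 5.4%

5.4


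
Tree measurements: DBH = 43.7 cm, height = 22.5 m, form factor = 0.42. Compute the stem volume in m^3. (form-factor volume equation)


Formula: V = pi * (DBH/200)^2 * H * ff
Radius = DBH/200 = 43.7/200 = 0.2185 m
Radius^2 = 0.2185^2 = 0.04774225 m^2
V = pi * 0.04774225 * 22.5 * 0.42
V = 1.417 m^3

1.417


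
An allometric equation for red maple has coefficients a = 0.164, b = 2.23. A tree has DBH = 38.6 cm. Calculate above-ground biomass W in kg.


Formula: W = a * DBH^b  (allometric power law)
DBH^b = 38.6^2.23 = 3452.1502
W = 0.164 * 3452.1502 = 566.2 kg

566.2


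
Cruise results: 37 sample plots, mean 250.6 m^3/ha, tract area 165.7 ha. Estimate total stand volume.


Formula: Total Volume = Mean Volume per ha * Total Area
Total Volume = 250.6 m^3/ha * 165.7 ha
Total Volume = 41524 m^3

41524


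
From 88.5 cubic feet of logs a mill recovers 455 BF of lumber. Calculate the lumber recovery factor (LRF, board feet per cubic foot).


Formula: LRF = Lumber Output (BF) / Log Input (ft^3)
LRF = 455 BF / 88.5 ft^3
LRF = 5.14 BF/ft^3

5.14


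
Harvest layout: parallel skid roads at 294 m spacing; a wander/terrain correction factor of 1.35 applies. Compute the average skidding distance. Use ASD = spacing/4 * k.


Formula: ASD = (spacing / 4) * correction
Uncorrected distance = spacing / 4 = 294 / 4 = 73.5 m
ASD = 73.5 * 1.35 = 99 m

99


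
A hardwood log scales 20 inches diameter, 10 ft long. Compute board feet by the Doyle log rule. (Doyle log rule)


Doyle: BF = (D - 4)^2 * L / 16
Adjusted diameter = 20 - 4 = 16 in
(D-4)^2 = 16^2 = 256
BF = 256 * 10 / 16 = 160 BF

160


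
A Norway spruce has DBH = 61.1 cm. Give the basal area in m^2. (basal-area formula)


Formula: BA = pi * (DBH/2)^2 / 10000  (cm^2 to m^2)
Radius = DBH/2 = 61.1/2 = 30.55 cm
BA = pi * 30.55^2 / 10000
   = 2932.0563 cm^2 / 10000
   = 0.2932 m^2

0.2932


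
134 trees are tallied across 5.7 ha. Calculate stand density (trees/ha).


Formula: Stand Density = N_trees / Area_ha
Density = 134 trees / 5.7 ha
Density = 24 trees/ha

24


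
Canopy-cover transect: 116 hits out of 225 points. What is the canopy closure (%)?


Formula: Canopy closure = covered points / total points * 100
Closure = 116 / 225 * 100
Closure = 0.5156 * 100 = 51.6%

51.6


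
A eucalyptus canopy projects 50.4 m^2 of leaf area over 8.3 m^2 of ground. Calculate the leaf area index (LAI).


Formula: LAI = total leaf area / ground area  (dimensionless)
LAI = 50.4 m^2 / 8.3 m^2
LAI = 6.07

6.07


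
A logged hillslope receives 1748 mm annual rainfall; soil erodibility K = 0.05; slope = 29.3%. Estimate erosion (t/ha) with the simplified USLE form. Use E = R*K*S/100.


Formula: E = R * K * S / 100  (simplified USLE)
R * K = 1748 * 0.05 = 87.4
E = 87.4 * 29.3 / 100 = 25.61 t/ha

25.61


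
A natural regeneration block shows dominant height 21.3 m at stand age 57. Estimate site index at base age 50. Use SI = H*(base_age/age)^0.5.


Formula: SI = H_dom * (base_age / age)^0.5
Age ratio = 50 / 57 = 0.87719
sqrt(age_ratio) = 0.93659
SI = 21.3 * 0.93659 = 19.9 m

19.9


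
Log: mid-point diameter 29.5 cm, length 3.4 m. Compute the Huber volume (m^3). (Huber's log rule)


Huber: V = Am * L,  Am = pi*(Dm/200)^2
Am = pi*(29.5/200)^2 = 0.068349 m^2
V = 0.068349*3.4 = 0.2324 m^3

0.2324


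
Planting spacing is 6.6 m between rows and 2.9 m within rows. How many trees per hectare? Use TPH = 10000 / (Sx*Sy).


Formula: TPH = 10000 m^2/ha / (spacing_x * spacing_y)
Area per tree = 6.6 m * 2.9 m = 19.14 m^2
TPH = 10000 / 19.14 = 522 trees/ha

522


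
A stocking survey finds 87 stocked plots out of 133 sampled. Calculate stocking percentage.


Formula: Stocking % = stocked plots / total plots * 100
Stocking = 87 / 133 * 100
Stocking = 0.6541 * 100 = 65.4%

65.4


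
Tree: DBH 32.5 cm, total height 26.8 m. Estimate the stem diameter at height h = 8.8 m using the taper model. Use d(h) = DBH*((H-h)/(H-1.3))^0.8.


Taper: d(h) = DBH * ((H - h) / (H - 1.3))^0.8
Numerator = H - h = 26.8 - 8.8 = 18.0 m
Denominator = H - 1.3 = 26.8 - 1.3 = 25.5 m
Ratio = 18.0 / 25.5 = 0.70588
d = 32.5 * 0.70588^0.8 = 24.6 cm

24.6


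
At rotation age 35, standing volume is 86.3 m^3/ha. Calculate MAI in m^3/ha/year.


Formula: MAI = Total Volume / Stand Age
MAI = 86.3 m^3/ha / 35 years
MAI = 2.47 m^3/ha/year

2.47


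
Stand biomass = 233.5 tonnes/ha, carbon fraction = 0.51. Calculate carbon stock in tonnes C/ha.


Formula: Carbon Stock = Biomass * Carbon Fraction
C = 233.5 t/ha * 0.51
C = 119.1 t C/ha

119.1


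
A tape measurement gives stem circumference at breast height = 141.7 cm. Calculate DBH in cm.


Formula: DBH = C / pi
DBH = 141.7 / pi
pi = 3.14159...
DBH = 45.1 cm

45.1


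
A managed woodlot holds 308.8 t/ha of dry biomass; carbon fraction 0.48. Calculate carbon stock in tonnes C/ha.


Formula: Carbon Stock = Biomass * Carbon Fraction
C = 308.8 t/ha * 0.48
C = 148.2 t C/ha

148.2


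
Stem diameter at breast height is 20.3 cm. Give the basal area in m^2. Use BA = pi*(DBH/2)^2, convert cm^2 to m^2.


Formula: BA = pi * (DBH/2)^2 / 10000  (cm^2 to m^2)
Radius = DBH/2 = 20.3/2 = 10.15 cm
BA = pi * 10.15^2 / 10000
   = 323.6547 cm^2 / 10000
   = 0.0324 m^2

0.0324


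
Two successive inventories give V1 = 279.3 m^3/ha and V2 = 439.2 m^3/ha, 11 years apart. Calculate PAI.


Formula: PAI = (V_T2 - V_T1) / (T2 - T1)
Volume increment = 439.2 - 279.3 = 159.9 m^3/ha
PAI = 159.9 / 11 = 14.54 m^3/ha/year

14.54


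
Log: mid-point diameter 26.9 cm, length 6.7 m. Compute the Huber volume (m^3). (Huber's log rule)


Huber: V = Am * L,  Am = pi*(Dm/200)^2
Am = pi*(26.9/200)^2 = 0.056832 m^2
V = 0.056832*6.7 = 0.3808 m^3

0.3808


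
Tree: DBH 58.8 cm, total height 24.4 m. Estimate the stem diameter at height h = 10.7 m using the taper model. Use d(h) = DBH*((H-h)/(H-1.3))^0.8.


Taper: d(h) = DBH * ((H - h) / (H - 1.3))^0.8
Numerator = H - h = 24.4 - 10.7 = 13.7 m
Denominator = H - 1.3 = 24.4 - 1.3 = 23.1 m
Ratio = 13.7 / 23.1 = 0.59307
d = 58.8 * 0.59307^0.8 = 38.7 cm

38.7


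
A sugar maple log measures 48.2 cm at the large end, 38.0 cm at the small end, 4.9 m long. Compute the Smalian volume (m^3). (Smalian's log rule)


Smalian: V = (A1 + A2)/2 * L,  A = pi*(D/200)^2
A1 = pi*(48.2/200)^2 = 0.182467 m^2
A2 = pi*(38.0/200)^2 = 0.113411 m^2
V = (0.182467+0.113411)/2*4.9 = 0.7249 m^3

0.7249


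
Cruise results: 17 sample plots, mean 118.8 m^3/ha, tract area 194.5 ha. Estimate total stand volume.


Formula: Total Volume = Mean Volume per ha * Total Area
Total Volume = 118.8 m^3/ha * 194.5 ha
Total Volume = 23107 m^3

23107


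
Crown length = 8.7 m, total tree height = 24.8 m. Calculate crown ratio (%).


Formula: Crown Ratio = (Crown Length / Total Height) * 100
CR = (8.7 m / 24.8 m) * 100
CR = 0.3508 * 100 = 35.1%

35.1


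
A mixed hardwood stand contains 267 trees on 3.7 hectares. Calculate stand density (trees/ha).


Formula: Stand Density = N_trees / Area_ha
Density = 267 trees / 3.7 ha
Density = 72 trees/ha

72


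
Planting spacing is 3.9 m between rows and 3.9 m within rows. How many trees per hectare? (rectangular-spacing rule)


Formula: TPH = 10000 m^2/ha / (spacing_x * spacing_y)
Area per tree = 3.9 m * 3.9 m = 15.21 m^2
TPH = 10000 / 15.21 = 657 trees/ha

657


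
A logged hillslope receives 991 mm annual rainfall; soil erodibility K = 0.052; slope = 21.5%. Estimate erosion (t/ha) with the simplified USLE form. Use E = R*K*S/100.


Formula: E = R * K * S / 100  (simplified USLE)
R * K = 991 * 0.052 = 51.532
E = 51.532 * 21.5 / 100 = 11.08 t/ha

11.08


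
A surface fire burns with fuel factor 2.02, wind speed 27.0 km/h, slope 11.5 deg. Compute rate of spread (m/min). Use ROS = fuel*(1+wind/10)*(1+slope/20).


Formula: ROS = fuel * (1 + wind/10) * (1 + slope/20)
Wind factor = 1 + 27.0/10 = 3.7
Slope factor = 1 + 11.5/20 = 1.575
ROS = 2.02 * 3.7 * 1.575 = 11.77 m/min

11.77


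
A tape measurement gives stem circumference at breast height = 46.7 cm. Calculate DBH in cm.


Formula: DBH = C / pi
DBH = 46.7 / pi
pi = 3.14159...
DBH = 14.9 cm

14.9


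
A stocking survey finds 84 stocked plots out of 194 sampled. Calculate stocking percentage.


Formula: Stocking % = stocked plots / total plots * 100
Stocking = 84 / 194 * 100
Stocking = 0.433 * 100 = 43.3%

43.3


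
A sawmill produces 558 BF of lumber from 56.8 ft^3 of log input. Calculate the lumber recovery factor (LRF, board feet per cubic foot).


Formula: LRF = Lumber Output (BF) / Log Input (ft^3)
LRF = 558 BF / 56.8 ft^3
LRF = 9.82 BF/ft^3

9.82


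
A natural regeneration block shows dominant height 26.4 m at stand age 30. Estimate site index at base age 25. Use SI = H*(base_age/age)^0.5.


Formula: SI = H_dom * (base_age / age)^0.5
Age ratio = 25 / 30 = 0.83333
sqrt(age_ratio) = 0.91287
SI = 26.4 * 0.91287 = 24.1 m

24.1


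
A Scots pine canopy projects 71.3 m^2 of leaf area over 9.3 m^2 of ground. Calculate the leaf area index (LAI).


Formula: LAI = total leaf area / ground area  (dimensionless)
LAI = 71.3 m^2 / 9.3 m^2
LAI = 7.67

7.67


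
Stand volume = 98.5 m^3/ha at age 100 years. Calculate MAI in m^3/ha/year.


Formula: MAI = Total Volume / Stand Age
MAI = 98.5 m^3/ha / 100 years
MAI = 0.99 m^3/ha/year

0.99


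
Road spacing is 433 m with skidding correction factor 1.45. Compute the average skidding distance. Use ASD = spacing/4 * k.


Formula: ASD = (spacing / 4) * correction
Uncorrected distance = spacing / 4 = 433 / 4 = 108.25 m
ASD = 108.25 * 1.45 = 157 m

157


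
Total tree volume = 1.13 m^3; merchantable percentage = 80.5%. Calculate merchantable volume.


Formula: MV = V_total * (merchantable_pct / 100)
Merchantable fraction = 80.5% / 100 = 0.805
MV = 1.13 m^3 * 0.805 = 0.91 m^3

0.91


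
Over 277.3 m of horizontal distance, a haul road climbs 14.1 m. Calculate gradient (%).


Formula: Gradient = rise / run * 100
Gradient = 14.1 / 277.3 * 100 = 5.1%

5.1


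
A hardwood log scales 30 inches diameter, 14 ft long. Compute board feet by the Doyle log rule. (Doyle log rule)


Doyle: BF = (D - 4)^2 * L / 16
Adjusted diameter = 30 - 4 = 26 in
(D-4)^2 = 26^2 = 676
BF = 676 * 14 / 16 = 592 BF

592


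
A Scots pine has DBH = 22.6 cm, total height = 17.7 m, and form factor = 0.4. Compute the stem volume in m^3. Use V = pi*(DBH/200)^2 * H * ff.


Formula: V = pi * (DBH/200)^2 * H * ff
Radius = DBH/200 = 22.6/200 = 0.113 m
Radius^2 = 0.113^2 = 0.012769 m^2
V = pi * 0.012769 * 17.7 * 0.4
V = 0.284 m^3

0.284


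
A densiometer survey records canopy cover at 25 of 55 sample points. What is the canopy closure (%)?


Formula: Canopy closure = covered points / total points * 100
Closure = 25 / 55 * 100
Closure = 0.4545 * 100 = 45.5%

45.5


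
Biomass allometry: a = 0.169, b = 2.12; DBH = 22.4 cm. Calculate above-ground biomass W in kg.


Formula: W = a * DBH^b  (allometric power law)
DBH^b = 22.4^2.12 = 728.6615
W = 0.169 * 728.6615 = 123.1 kg

123.1


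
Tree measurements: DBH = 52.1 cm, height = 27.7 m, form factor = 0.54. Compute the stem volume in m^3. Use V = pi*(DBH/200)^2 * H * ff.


Formula: V = pi * (DBH/200)^2 * H * ff
Radius = DBH/200 = 52.1/200 = 0.2605 m
Radius^2 = 0.2605^2 = 0.06786025 m^2
V = pi * 0.06786025 * 27.7 * 0.54
V = 3.189 m^3

3.189


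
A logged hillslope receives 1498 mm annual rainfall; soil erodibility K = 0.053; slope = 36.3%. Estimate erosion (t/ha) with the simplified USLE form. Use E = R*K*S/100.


Formula: E = R * K * S / 100  (simplified USLE)
R * K = 1498 * 0.053 = 79.394
E = 79.394 * 36.3 / 100 = 28.82 t/ha

28.82


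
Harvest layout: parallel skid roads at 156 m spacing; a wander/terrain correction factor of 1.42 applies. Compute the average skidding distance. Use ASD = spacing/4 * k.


Formula: ASD = (spacing / 4) * correction
Uncorrected distance = spacing / 4 = 156 / 4 = 39 m
ASD = 39 * 1.42 = 55 m

55


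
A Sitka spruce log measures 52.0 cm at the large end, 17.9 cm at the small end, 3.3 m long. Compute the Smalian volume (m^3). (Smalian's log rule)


Smalian: V = (A1 + A2)/2 * L,  A = pi*(D/200)^2
A1 = pi*(52.0/200)^2 = 0.212372 m^2
A2 = pi*(17.9/200)^2 = 0.025165 m^2
V = (0.212372+0.025165)/2*3.3 = 0.3919 m^3

0.3919


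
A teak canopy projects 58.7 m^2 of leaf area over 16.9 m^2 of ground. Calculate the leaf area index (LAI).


Formula: LAI = total leaf area / ground area  (dimensionless)
LAI = 58.7 m^2 / 16.9 m^2
LAI = 3.47

3.47


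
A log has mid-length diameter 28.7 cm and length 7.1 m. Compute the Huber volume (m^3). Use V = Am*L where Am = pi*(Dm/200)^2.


Huber: V = Am * L,  Am = pi*(Dm/200)^2
Am = pi*(28.7/200)^2 = 0.064692 m^2
V = 0.064692*7.1 = 0.4593 m^3

0.4593


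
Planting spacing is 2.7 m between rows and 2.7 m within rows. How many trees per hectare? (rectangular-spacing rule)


Formula: TPH = 10000 m^2/ha / (spacing_x * spacing_y)
Area per tree = 2.7 m * 2.7 m = 7.29 m^2
TPH = 10000 / 7.29 = 1372 trees/ha

1372


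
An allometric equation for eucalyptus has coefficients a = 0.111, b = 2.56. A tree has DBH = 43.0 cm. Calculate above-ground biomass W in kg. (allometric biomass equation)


Formula: W = a * DBH^b  (allometric power law)
DBH^b = 43.0^2.56 = 15194.2492
W = 0.111 * 15194.2492 = 1686.6 kg

1686.6


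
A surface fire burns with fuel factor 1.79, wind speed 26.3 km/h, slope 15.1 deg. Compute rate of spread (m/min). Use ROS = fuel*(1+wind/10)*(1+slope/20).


Formula: ROS = fuel * (1 + wind/10) * (1 + slope/20)
Wind factor = 1 + 26.3/10 = 3.63
Slope factor = 1 + 15.1/20 = 1.755
ROS = 1.79 * 3.63 * 1.755 = 11.4 m/min

11.4


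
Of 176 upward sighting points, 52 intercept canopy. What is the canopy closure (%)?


Formula: Canopy closure = covered points / total points * 100
Closure = 52 / 176 * 100
Closure = 0.2955 * 100 = 29.5%

29.5


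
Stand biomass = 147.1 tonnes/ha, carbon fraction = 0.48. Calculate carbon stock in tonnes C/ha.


Formula: Carbon Stock = Biomass * Carbon Fraction
C = 147.1 t/ha * 0.48
C = 70.6 t C/ha

70.6


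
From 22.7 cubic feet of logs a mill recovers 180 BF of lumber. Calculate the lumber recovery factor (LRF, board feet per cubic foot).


Formula: LRF = Lumber Output (BF) / Log Input (ft^3)
LRF = 180 BF / 22.7 ft^3
LRF = 7.93 BF/ft^3

7.93


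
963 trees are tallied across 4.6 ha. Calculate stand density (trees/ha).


Formula: Stand Density = N_trees / Area_ha
Density = 963 trees / 4.6 ha
Density = 209 trees/ha

209


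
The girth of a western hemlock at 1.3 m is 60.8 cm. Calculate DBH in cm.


Formula: DBH = C / pi
DBH = 60.8 / pi
pi = 3.14159...
DBH = 19.4 cm

19.4


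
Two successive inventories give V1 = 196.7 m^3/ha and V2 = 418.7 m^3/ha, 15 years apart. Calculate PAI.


Formula: PAI = (V_T2 - V_T1) / (T2 - T1)
Volume increment = 418.7 - 196.7 = 222.0 m^3/ha
PAI = 222.0 / 15 = 14.8 m^3/ha/year

14.8


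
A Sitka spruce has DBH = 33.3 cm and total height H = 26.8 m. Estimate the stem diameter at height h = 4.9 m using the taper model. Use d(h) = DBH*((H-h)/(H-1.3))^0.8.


Taper: d(h) = DBH * ((H - h) / (H - 1.3))^0.8
Numerator = H - h = 26.8 - 4.9 = 21.9 m
Denominator = H - 1.3 = 26.8 - 1.3 = 25.5 m
Ratio = 21.9 / 25.5 = 0.85882
d = 33.3 * 0.85882^0.8 = 29.5 cm

29.5


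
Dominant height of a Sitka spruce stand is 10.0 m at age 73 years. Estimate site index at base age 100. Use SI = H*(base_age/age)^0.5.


Formula: SI = H_dom * (base_age / age)^0.5
Age ratio = 100 / 73 = 1.36986
sqrt(age_ratio) = 1.17041
SI = 10.0 * 1.17041 = 11.7 m

11.7


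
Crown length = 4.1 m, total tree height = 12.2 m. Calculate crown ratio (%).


Formula: Crown Ratio = (Crown Length / Total Height) * 100
CR = (4.1 m / 12.2 m) * 100
CR = 0.3361 * 100 = 33.6%

33.6


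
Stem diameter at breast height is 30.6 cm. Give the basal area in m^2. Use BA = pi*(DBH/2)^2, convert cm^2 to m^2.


Formula: BA = pi * (DBH/2)^2 / 10000  (cm^2 to m^2)
Radius = DBH/2 = 30.6/2 = 15.3 cm
BA = pi * 15.3^2 / 10000
   = 735.4154 cm^2 / 10000
   = 0.0735 m^2

0.0735


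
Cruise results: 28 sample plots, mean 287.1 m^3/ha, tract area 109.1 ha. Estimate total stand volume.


Formula: Total Volume = Mean Volume per ha * Total Area
Total Volume = 287.1 m^3/ha * 109.1 ha
Total Volume = 31323 m^3

31323


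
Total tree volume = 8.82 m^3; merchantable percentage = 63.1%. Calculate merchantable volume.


Formula: MV = V_total * (merchantable_pct / 100)
Merchantable fraction = 63.1% / 100 = 0.631
MV = 8.82 m^3 * 0.631 = 5.565 m^3

5.565


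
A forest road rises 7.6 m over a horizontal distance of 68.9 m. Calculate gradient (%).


Formula: Gradient = rise / run * 100
Gradient = 7.6 / 68.9 * 100 = 11.0%

11.0


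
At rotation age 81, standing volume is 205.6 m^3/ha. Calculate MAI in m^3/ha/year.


Formula: MAI = Total Volume / Stand Age
MAI = 205.6 m^3/ha / 81 years
MAI = 2.54 m^3/ha/year

2.54


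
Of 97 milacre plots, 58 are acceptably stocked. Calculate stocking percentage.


Formula: Stocking % = stocked plots / total plots * 100
Stocking = 58 / 97 * 100
Stocking = 0.5979 * 100 = 59.8%

59.8


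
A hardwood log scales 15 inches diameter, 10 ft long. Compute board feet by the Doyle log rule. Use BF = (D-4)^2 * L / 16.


Doyle: BF = (D - 4)^2 * L / 16
Adjusted diameter = 15 - 4 = 11 in
(D-4)^2 = 11^2 = 121
BF = 121 * 10 / 16 = 76 BF

76


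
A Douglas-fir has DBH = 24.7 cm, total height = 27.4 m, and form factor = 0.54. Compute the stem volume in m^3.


Formula: V = pi * (DBH/200)^2 * H * ff
Radius = DBH/200 = 24.7/200 = 0.1235 m
Radius^2 = 0.1235^2 = 0.01525225 m^2
V = pi * 0.01525225 * 27.4 * 0.54
V = 0.709 m^3

0.709


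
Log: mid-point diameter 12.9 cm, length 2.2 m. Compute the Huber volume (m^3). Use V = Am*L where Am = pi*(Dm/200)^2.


Huber: V = Am * L,  Am = pi*(Dm/200)^2
Am = pi*(12.9/200)^2 = 0.01307 m^2
V = 0.01307*2.2 = 0.0288 m^3

0.0288


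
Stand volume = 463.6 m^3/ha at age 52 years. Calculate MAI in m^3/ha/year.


Formula: MAI = Total Volume / Stand Age
MAI = 463.6 m^3/ha / 52 years
MAI = 8.92 m^3/ha/year

8.92


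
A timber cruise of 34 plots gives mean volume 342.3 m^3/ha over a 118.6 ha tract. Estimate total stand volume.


Formula: Total Volume = Mean Volume per ha * Total Area
Total Volume = 342.3 m^3/ha * 118.6 ha
Total Volume = 40597 m^3

40597


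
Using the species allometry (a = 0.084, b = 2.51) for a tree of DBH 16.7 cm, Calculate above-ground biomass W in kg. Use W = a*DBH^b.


Formula: W = a * DBH^b  (allometric power law)
DBH^b = 16.7^2.51 = 1172.2449
W = 0.084 * 1172.2449 = 98.5 kg

98.5


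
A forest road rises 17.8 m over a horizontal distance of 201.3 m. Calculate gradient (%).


Formula: Gradient = rise / run * 100
Gradient = 17.8 / 201.3 * 100 = 8.8%

8.8


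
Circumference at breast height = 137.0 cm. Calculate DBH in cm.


Formula: DBH = C / pi
DBH = 137.0 / pi
pi = 3.14159...
DBH = 43.6 cm

43.6


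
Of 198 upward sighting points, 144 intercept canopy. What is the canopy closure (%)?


Formula: Canopy closure = covered points / total points * 100
Closure = 144 / 198 * 100
Closure = 0.7273 * 100 = 72.7%

72.7


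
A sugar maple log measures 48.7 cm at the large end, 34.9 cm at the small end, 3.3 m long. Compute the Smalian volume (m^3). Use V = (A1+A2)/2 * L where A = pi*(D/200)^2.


Smalian: V = (A1 + A2)/2 * L,  A = pi*(D/200)^2
A1 = pi*(48.7/200)^2 = 0.186272 m^2
A2 = pi*(34.9/200)^2 = 0.095662 m^2
V = (0.186272+0.095662)/2*3.3 = 0.4652 m^3

0.4652


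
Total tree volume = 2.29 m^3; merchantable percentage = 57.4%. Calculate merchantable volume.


Formula: MV = V_total * (merchantable_pct / 100)
Merchantable fraction = 57.4% / 100 = 0.574
MV = 2.29 m^3 * 0.574 = 1.314 m^3

1.314


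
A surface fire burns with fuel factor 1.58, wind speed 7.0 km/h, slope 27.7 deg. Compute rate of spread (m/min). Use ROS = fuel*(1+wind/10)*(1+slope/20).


Formula: ROS = fuel * (1 + wind/10) * (1 + slope/20)
Wind factor = 1 + 7.0/10 = 1.7
Slope factor = 1 + 27.7/20 = 2.385
ROS = 1.58 * 1.7 * 2.385 = 6.41 m/min

6.41


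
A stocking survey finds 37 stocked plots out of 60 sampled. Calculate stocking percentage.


Formula: Stocking % = stocked plots / total plots * 100
Stocking = 37 / 60 * 100
Stocking = 0.6167 * 100 = 61.7%

61.7


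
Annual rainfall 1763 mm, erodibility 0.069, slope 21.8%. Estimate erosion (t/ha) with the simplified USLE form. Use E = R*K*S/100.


Formula: E = R * K * S / 100  (simplified USLE)
R * K = 1763 * 0.069 = 121.647
E = 121.647 * 21.8 / 100 = 26.52 t/ha

26.52


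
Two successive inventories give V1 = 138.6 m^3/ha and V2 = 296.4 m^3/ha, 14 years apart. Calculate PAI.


Formula: PAI = (V_T2 - V_T1) / (T2 - T1)
Volume increment = 296.4 - 138.6 = 157.8 m^3/ha
PAI = 157.8 / 14 = 11.27 m^3/ha/year

11.27


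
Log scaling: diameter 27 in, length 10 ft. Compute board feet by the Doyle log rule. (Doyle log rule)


Doyle: BF = (D - 4)^2 * L / 16
Adjusted diameter = 27 - 4 = 23 in
(D-4)^2 = 23^2 = 529
BF = 529 * 10 / 16 = 331 BF

331


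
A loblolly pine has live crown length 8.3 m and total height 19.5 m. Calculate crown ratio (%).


Formula: Crown Ratio = (Crown Length / Total Height) * 100
CR = (8.3 m / 19.5 m) * 100
CR = 0.4256 * 100 = 42.6%

42.6


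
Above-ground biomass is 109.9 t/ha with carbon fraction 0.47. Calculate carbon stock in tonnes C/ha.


Formula: Carbon Stock = Biomass * Carbon Fraction
C = 109.9 t/ha * 0.47
C = 51.7 t C/ha

51.7


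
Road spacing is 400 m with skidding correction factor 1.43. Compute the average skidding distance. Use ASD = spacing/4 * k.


Formula: ASD = (spacing / 4) * correction
Uncorrected distance = spacing / 4 = 400 / 4 = 100 m
ASD = 100 * 1.43 = 143 m

143


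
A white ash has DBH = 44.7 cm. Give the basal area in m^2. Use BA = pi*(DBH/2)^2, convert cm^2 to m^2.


Formula: BA = pi * (DBH/2)^2 / 10000  (cm^2 to m^2)
Radius = DBH/2 = 44.7/2 = 22.35 cm
BA = pi * 22.35^2 / 10000
   = 1569.2962 cm^2 / 10000
   = 0.1569 m^2

0.1569


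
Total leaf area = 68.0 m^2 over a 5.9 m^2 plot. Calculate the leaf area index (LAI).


Formula: LAI = total leaf area / ground area  (dimensionless)
LAI = 68.0 m^2 / 5.9 m^2
LAI = 11.53

11.53


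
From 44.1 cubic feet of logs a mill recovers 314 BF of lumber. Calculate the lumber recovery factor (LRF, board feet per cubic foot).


Formula: LRF = Lumber Output (BF) / Log Input (ft^3)
LRF = 314 BF / 44.1 ft^3
LRF = 7.12 BF/ft^3

7.12


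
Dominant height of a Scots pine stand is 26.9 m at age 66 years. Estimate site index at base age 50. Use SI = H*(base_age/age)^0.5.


Formula: SI = H_dom * (base_age / age)^0.5
Age ratio = 50 / 66 = 0.75758
sqrt(age_ratio) = 0.87039
SI = 26.9 * 0.87039 = 23.4 m

23.4


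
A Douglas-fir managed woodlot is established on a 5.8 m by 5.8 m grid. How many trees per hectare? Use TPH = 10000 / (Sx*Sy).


Formula: TPH = 10000 m^2/ha / (spacing_x * spacing_y)
Area per tree = 5.8 m * 5.8 m = 33.64 m^2
TPH = 10000 / 33.64 = 297 trees/ha

297


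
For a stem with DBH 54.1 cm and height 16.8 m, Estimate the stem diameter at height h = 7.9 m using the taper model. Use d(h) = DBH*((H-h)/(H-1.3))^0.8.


Taper: d(h) = DBH * ((H - h) / (H - 1.3))^0.8
Numerator = H - h = 16.8 - 7.9 = 8.9 m
Denominator = H - 1.3 = 16.8 - 1.3 = 15.5 m
Ratio = 8.9 / 15.5 = 0.57419
d = 54.1 * 0.57419^0.8 = 34.7 cm

34.7


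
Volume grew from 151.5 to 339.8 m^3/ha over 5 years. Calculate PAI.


Formula: PAI = (V_T2 - V_T1) / (T2 - T1)
Volume increment = 339.8 - 151.5 = 188.3 m^3/ha
PAI = 188.3 / 5 = 37.66 m^3/ha/year

37.66


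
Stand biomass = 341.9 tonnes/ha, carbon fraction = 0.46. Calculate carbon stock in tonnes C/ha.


Formula: Carbon Stock = Biomass * Carbon Fraction
C = 341.9 t/ha * 0.46
C = 157.3 t C/ha

157.3


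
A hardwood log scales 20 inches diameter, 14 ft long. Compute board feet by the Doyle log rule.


Doyle: BF = (D - 4)^2 * L / 16
Adjusted diameter = 20 - 4 = 16 in
(D-4)^2 = 16^2 = 256
BF = 256 * 14 / 16 = 224 BF

224


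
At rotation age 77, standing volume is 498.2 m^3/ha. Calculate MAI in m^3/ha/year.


Formula: MAI = Total Volume / Stand Age
MAI = 498.2 m^3/ha / 77 years
MAI = 6.47 m^3/ha/year

6.47


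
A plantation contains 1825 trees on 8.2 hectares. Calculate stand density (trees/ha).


Formula: Stand Density = N_trees / Area_ha
Density = 1825 trees / 8.2 ha
Density = 223 trees/ha

223


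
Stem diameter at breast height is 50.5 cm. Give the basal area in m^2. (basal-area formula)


Formula: BA = pi * (DBH/2)^2 / 10000  (cm^2 to m^2)
Radius = DBH/2 = 50.5/2 = 25.25 cm
BA = pi * 25.25^2 / 10000
   = 2002.9617 cm^2 / 10000
   = 0.2003 m^2

0.2003


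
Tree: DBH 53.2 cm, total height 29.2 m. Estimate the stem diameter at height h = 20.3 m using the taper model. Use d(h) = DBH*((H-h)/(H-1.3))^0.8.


Taper: d(h) = DBH * ((H - h) / (H - 1.3))^0.8
Numerator = H - h = 29.2 - 20.3 = 8.9 m
Denominator = H - 1.3 = 29.2 - 1.3 = 27.9 m
Ratio = 8.9 / 27.9 = 0.319
d = 53.2 * 0.319^0.8 = 21.3 cm

21.3


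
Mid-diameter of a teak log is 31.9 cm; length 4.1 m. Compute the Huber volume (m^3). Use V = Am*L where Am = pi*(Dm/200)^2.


Huber: V = Am * L,  Am = pi*(Dm/200)^2
Am = pi*(31.9/200)^2 = 0.079923 m^2
V = 0.079923*4.1 = 0.3277 m^3

0.3277


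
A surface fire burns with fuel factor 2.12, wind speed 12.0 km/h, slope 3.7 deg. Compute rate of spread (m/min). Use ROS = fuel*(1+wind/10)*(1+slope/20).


Formula: ROS = fuel * (1 + wind/10) * (1 + slope/20)
Wind factor = 1 + 12.0/10 = 2.2
Slope factor = 1 + 3.7/20 = 1.185
ROS = 2.12 * 2.2 * 1.185 = 5.53 m/min

5.53


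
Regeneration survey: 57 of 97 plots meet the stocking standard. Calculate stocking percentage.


Formula: Stocking % = stocked plots / total plots * 100
Stocking = 57 / 97 * 100
Stocking = 0.5876 * 100 = 58.8%

58.8


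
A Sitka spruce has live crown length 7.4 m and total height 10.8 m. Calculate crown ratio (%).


Formula: Crown Ratio = (Crown Length / Total Height) * 100
CR = (7.4 m / 10.8 m) * 100
CR = 0.6852 * 100 = 68.5%

68.5


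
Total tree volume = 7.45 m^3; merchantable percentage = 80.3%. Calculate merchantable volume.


Formula: MV = V_total * (merchantable_pct / 100)
Merchantable fraction = 80.3% / 100 = 0.803
MV = 7.45 m^3 * 0.803 = 5.982 m^3

5.982


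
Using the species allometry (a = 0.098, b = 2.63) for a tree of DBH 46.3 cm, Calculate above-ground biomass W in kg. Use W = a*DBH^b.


Formula: W = a * DBH^b  (allometric power law)
DBH^b = 46.3^2.63 = 24014.7465
W = 0.098 * 24014.7465 = 2353.4 kg

2353.4


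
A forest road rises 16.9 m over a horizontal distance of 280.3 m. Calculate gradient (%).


Formula: Gradient = rise / run * 100
Gradient = 16.9 / 280.3 * 100 = 6.0%

6.0


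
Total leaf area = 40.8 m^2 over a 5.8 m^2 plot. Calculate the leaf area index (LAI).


Formula: LAI = total leaf area / ground area  (dimensionless)
LAI = 40.8 m^2 / 5.8 m^2
LAI = 7.03

7.03


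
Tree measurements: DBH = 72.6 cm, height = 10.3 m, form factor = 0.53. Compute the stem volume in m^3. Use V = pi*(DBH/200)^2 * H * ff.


Formula: V = pi * (DBH/200)^2 * H * ff
Radius = DBH/200 = 72.6/200 = 0.363 m
Radius^2 = 0.363^2 = 0.131769 m^2
V = pi * 0.131769 * 10.3 * 0.53
V = 2.26 m^3

2.26


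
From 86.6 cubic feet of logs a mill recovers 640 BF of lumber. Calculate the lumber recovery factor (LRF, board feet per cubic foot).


Formula: LRF = Lumber Output (BF) / Log Input (ft^3)
LRF = 640 BF / 86.6 ft^3
LRF = 7.39 BF/ft^3

7.39


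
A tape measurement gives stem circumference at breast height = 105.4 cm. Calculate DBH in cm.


Formula: DBH = C / pi
DBH = 105.4 / pi
pi = 3.14159...
DBH = 33.5 cm

33.5


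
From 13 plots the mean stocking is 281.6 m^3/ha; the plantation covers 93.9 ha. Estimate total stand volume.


Formula: Total Volume = Mean Volume per ha * Total Area
Total Volume = 281.6 m^3/ha * 93.9 ha
Total Volume = 26442 m^3

26442


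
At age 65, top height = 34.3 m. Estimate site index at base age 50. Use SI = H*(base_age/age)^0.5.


Formula: SI = H_dom * (base_age / age)^0.5
Age ratio = 50 / 65 = 0.76923
sqrt(age_ratio) = 0.87706
SI = 34.3 * 0.87706 = 30.1 m

30.1


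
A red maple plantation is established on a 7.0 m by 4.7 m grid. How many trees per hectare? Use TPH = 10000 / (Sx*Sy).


Formula: TPH = 10000 m^2/ha / (spacing_x * spacing_y)
Area per tree = 7.0 m * 4.7 m = 32.9 m^2
TPH = 10000 / 32.9 = 304 trees/ha

304


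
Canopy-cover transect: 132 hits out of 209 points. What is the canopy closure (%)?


Formula: Canopy closure = covered points / total points * 100
Closure = 132 / 209 * 100
Closure = 0.6316 * 100 = 63.2%

63.2


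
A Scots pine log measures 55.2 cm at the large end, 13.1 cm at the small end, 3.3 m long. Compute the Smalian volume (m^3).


Smalian: V = (A1 + A2)/2 * L,  A = pi*(D/200)^2
A1 = pi*(55.2/200)^2 = 0.239314 m^2
A2 = pi*(13.1/200)^2 = 0.013478 m^2
V = (0.239314+0.013478)/2*3.3 = 0.4171 m^3

0.4171


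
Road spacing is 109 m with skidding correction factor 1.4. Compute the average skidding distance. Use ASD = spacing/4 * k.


Formula: ASD = (spacing / 4) * correction
Uncorrected distance = spacing / 4 = 109 / 4 = 27.25 m
ASD = 27.25 * 1.4 = 38 m

38


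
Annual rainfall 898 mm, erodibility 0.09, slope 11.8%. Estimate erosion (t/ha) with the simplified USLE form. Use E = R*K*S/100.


Formula: E = R * K * S / 100  (simplified USLE)
R * K = 898 * 0.09 = 80.82
E = 80.82 * 11.8 / 100 = 9.54 t/ha

9.54


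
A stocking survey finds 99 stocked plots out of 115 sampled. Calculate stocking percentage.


Formula: Stocking % = stocked plots / total plots * 100
Stocking = 99 / 115 * 100
Stocking = 0.8609 * 100 = 86.1%

86.1


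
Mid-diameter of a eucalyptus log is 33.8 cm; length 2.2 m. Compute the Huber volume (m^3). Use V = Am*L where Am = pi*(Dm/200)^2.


Huber: V = Am * L,  Am = pi*(Dm/200)^2
Am = pi*(33.8/200)^2 = 0.089727 m^2
V = 0.089727*2.2 = 0.1974 m^3

0.1974


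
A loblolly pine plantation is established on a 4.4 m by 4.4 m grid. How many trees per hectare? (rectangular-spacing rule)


Formula: TPH = 10000 m^2/ha / (spacing_x * spacing_y)
Area per tree = 4.4 m * 4.4 m = 19.36 m^2
TPH = 10000 / 19.36 = 517 trees/ha

517


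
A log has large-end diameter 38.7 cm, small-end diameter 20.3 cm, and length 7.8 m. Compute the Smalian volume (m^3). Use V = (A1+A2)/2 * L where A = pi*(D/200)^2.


Smalian: V = (A1 + A2)/2 * L,  A = pi*(D/200)^2
A1 = pi*(38.7/200)^2 = 0.117628 m^2
A2 = pi*(20.3/200)^2 = 0.032365 m^2
V = (0.117628+0.032365)/2*7.8 = 0.585 m^3

0.585


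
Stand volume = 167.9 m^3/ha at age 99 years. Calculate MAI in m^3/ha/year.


Formula: MAI = Total Volume / Stand Age
MAI = 167.9 m^3/ha / 99 years
MAI = 1.7 m^3/ha/year

1.7


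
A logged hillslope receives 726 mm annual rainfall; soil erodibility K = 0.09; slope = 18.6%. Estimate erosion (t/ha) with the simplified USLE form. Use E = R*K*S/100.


Formula: E = R * K * S / 100  (simplified USLE)
R * K = 726 * 0.09 = 65.34
E = 65.34 * 18.6 / 100 = 12.15 t/ha

12.15


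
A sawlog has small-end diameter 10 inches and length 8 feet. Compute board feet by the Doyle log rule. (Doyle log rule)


Doyle: BF = (D - 4)^2 * L / 16
Adjusted diameter = 10 - 4 = 6 in
(D-4)^2 = 6^2 = 36
BF = 36 * 8 / 16 = 18 BF

18


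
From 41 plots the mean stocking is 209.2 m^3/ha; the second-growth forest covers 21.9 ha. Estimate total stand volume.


Formula: Total Volume = Mean Volume per ha * Total Area
Total Volume = 209.2 m^3/ha * 21.9 ha
Total Volume = 4581 m^3

4581


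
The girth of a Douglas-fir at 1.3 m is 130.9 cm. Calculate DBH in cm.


Formula: DBH = C / pi
DBH = 130.9 / pi
pi = 3.14159...
DBH = 41.7 cm

41.7


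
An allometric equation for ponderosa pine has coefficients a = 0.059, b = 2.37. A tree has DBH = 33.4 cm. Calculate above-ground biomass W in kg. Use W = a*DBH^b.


Formula: W = a * DBH^b  (allometric power law)
DBH^b = 33.4^2.37 = 4085.819
W = 0.059 * 4085.819 = 241.1 kg

241.1


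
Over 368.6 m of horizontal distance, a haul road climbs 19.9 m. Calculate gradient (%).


Formula: Gradient = rise / run * 100
Gradient = 19.9 / 368.6 * 100 = 5.4%

5.4


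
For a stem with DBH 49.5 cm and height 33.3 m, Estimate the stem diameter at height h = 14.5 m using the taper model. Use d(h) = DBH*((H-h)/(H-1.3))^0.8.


Taper: d(h) = DBH * ((H - h) / (H - 1.3))^0.8
Numerator = H - h = 33.3 - 14.5 = 18.8 m
Denominator = H - 1.3 = 33.3 - 1.3 = 32.0 m
Ratio = 18.8 / 32.0 = 0.5875
d = 49.5 * 0.5875^0.8 = 32.3 cm

32.3


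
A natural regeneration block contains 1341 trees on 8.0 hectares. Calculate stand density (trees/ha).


Formula: Stand Density = N_trees / Area_ha
Density = 1341 trees / 8.0 ha
Density = 168 trees/ha

168


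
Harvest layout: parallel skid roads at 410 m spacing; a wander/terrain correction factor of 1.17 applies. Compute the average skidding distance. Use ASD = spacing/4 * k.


Formula: ASD = (spacing / 4) * correction
Uncorrected distance = spacing / 4 = 410 / 4 = 102.5 m
ASD = 102.5 * 1.17 = 120 m

120


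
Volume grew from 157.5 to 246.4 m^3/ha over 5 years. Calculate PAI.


Formula: PAI = (V_T2 - V_T1) / (T2 - T1)
Volume increment = 246.4 - 157.5 = 88.9 m^3/ha
PAI = 88.9 / 5 = 17.78 m^3/ha/year

17.78


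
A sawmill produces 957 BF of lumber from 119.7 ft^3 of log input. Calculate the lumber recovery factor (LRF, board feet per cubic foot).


Formula: LRF = Lumber Output (BF) / Log Input (ft^3)
LRF = 957 BF / 119.7 ft^3
LRF = 7.99 BF/ft^3

7.99


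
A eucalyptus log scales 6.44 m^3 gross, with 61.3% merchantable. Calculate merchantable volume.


Formula: MV = V_total * (merchantable_pct / 100)
Merchantable fraction = 61.3% / 100 = 0.613
MV = 6.44 m^3 * 0.613 = 3.948 m^3

3.948


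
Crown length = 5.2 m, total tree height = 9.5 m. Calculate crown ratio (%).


Formula: Crown Ratio = (Crown Length / Total Height) * 100
CR = (5.2 m / 9.5 m) * 100
CR = 0.5474 * 100 = 54.7%

54.7


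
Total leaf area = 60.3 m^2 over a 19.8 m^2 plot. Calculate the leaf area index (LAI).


Formula: LAI = total leaf area / ground area  (dimensionless)
LAI = 60.3 m^2 / 19.8 m^2
LAI = 3.05

3.05


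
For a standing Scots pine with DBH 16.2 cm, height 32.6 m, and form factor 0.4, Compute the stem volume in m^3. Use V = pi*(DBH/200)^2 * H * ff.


Formula: V = pi * (DBH/200)^2 * H * ff
Radius = DBH/200 = 16.2/200 = 0.081 m
Radius^2 = 0.081^2 = 0.006561 m^2
V = pi * 0.006561 * 32.6 * 0.4
V = 0.269 m^3

0.269


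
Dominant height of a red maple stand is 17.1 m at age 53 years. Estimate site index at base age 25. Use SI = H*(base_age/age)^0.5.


Formula: SI = H_dom * (base_age / age)^0.5
Age ratio = 25 / 53 = 0.4717
sqrt(age_ratio) = 0.6868
SI = 17.1 * 0.6868 = 11.7 m

11.7
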